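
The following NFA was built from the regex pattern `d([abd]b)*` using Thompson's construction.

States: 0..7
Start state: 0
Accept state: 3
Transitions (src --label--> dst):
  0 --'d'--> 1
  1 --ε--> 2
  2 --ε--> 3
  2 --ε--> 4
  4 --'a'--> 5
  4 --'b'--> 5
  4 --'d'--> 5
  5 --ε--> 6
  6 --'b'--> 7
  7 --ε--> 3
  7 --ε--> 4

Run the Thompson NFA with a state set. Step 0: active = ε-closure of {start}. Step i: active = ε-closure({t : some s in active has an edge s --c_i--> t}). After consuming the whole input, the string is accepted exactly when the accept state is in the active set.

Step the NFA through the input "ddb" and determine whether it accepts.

S₀ = ε-closure({0}) = {0}
'd' @ 1: {1,2,3,4}  ✓accept
'd' @ 2: {5,6}
'b' @ 3: {3,4,7}  ✓accept
end set {3,4,7} — state 3 in

Answer: ACCEPT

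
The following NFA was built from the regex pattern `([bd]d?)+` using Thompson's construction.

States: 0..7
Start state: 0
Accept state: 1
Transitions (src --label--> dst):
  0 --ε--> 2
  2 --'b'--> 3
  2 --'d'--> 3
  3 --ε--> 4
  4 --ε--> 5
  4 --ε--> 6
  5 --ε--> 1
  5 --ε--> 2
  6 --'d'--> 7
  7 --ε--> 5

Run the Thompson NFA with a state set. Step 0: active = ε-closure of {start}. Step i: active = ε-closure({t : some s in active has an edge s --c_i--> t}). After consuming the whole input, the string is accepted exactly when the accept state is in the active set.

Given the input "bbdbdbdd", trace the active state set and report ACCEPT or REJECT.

start: ε-closure({0}) = {0,2}
'b' @ 1: {1,2,3,4,5,6}  (accept∈set)
'b' @ 2: {1,2,3,4,5,6}  (accept∈set)
'd' @ 3: {1,2,3,4,5,6,7}  (accept∈set)
'b' @ 4: {1,2,3,4,5,6}  (accept∈set)
'd' @ 5: {1,2,3,4,5,6,7}  (accept∈set)
'b' @ 6: {1,2,3,4,5,6}  (accept∈set)
'd' @ 7: {1,2,3,4,5,6,7}  (accept∈set)
'd' @ 8: {1,2,3,4,5,6,7}  (accept∈set)
final: {1,2,3,4,5,6,7}; accept 1 in set

Answer: ACCEPT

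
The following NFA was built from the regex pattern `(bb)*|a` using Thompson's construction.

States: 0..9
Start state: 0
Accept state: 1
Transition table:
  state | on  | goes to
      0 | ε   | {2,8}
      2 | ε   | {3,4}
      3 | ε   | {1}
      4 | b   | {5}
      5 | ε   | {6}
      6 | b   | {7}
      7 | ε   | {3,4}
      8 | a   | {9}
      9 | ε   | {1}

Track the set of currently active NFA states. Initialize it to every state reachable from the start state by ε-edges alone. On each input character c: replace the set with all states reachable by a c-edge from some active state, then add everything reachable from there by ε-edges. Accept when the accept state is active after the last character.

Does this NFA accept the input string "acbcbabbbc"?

Answer: REJECT

Derivation:
initial (ε-close {0}): {0,1,2,3,4,8}
'a' @ 1: {1,9}  (accept∈set)
'c' @ 2: {}  — no active states
rest 'bcbabbbc' ignored (set empty)
after full input: {}  (accept=1 not in)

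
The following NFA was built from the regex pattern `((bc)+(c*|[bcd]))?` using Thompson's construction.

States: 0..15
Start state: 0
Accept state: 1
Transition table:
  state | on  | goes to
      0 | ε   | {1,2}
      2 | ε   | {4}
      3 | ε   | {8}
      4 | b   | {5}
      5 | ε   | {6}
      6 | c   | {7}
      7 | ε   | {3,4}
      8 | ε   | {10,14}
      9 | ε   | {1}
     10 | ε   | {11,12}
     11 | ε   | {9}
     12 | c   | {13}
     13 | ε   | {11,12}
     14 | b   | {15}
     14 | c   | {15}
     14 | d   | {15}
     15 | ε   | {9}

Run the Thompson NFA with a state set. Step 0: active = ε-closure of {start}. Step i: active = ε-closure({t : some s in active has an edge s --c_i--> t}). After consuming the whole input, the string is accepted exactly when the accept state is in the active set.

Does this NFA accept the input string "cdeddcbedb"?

Answer: REJECT

Steps:
initial (ε-close {0}): {0,1,2,4}
'c' @ 1: {}  — no active states
rest 'deddcbedb' ignored (set empty)
after full input: {}  (accept=1 not in)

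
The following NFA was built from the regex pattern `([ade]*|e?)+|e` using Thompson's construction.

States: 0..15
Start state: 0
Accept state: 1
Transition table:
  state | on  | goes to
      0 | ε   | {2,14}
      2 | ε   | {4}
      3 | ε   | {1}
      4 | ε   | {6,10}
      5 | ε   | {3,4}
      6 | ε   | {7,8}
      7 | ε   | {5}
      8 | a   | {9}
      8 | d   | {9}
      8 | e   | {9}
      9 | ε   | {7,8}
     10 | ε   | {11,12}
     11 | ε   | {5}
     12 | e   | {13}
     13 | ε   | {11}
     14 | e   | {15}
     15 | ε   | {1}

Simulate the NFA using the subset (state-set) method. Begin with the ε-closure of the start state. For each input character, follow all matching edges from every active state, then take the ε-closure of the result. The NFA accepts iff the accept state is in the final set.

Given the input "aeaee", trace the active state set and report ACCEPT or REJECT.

start: ε-closure({0}) = {0,1,2,3,4,5,6,7,8,10,11,12,14}
'a' @ 1: {1,3,4,5,6,7,8,9,10,11,12}  (accept∈set)
'e' @ 2: {1,3,4,5,6,7,8,9,10,11,12,13}  (accept∈set)
'a' @ 3: {1,3,4,5,6,7,8,9,10,11,12}  (accept∈set)
'e' @ 4: {1,3,4,5,6,7,8,9,10,11,12,13}  (accept∈set)
'e' @ 5: {1,3,4,5,6,7,8,9,10,11,12,13}  (accept∈set)
after full input: {1,3,4,5,6,7,8,9,10,11,12,13}  (accept=1 in)

Answer: ACCEPT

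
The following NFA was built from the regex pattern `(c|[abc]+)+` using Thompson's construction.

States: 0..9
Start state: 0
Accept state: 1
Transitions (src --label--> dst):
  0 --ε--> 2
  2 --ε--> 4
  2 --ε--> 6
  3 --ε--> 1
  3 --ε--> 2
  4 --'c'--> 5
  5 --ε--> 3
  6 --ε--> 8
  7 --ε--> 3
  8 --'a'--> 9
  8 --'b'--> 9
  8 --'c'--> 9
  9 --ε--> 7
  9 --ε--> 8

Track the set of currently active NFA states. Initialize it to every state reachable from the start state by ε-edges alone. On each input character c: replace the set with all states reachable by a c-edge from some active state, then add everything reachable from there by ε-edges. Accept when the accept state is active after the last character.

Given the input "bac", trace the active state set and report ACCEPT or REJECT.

Answer: ACCEPT

Steps:
S₀ = ε-closure({0}) = {0,2,4,6,8}
'b' @ 1: {1,2,3,4,6,7,8,9}  [accepting]
'a' @ 2: {1,2,3,4,6,7,8,9}  [accepting]
'c' @ 3: {1,2,3,4,5,6,7,8,9}  [accepting]
after full input: {1,2,3,4,5,6,7,8,9}  (accept=1 in)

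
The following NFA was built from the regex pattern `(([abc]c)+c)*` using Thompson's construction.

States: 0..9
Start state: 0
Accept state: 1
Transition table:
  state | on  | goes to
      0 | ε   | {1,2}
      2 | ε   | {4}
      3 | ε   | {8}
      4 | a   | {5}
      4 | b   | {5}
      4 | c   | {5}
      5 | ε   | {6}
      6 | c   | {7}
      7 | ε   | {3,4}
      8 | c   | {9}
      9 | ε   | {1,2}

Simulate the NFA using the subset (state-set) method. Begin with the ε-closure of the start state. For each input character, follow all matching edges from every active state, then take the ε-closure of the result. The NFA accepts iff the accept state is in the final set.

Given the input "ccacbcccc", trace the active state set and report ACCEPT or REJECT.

Answer: ACCEPT

Trace:
S₀ = ε-closure({0}) = {0,1,2,4}
'c' @ 1: {5,6}
'c' @ 2: {3,4,7,8}
'a' @ 3: {5,6}
'c' @ 4: {3,4,7,8}
'b' @ 5: {5,6}
'c' @ 6: {3,4,7,8}
'c' @ 7: {1,2,4,5,6,9}  (accept∈set)
'c' @ 8: {3,4,5,6,7,8}
'c' @ 9: {1,2,3,4,5,6,7,8,9}  (accept∈set)
final: {1,2,3,4,5,6,7,8,9}; accept 1 in set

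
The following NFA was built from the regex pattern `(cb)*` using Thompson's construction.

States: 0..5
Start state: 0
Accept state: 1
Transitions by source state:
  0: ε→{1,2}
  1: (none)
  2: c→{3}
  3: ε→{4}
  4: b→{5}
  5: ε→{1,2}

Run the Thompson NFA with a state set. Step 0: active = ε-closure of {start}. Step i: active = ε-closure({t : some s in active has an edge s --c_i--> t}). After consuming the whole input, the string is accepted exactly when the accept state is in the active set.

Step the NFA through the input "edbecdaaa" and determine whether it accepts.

Answer: REJECT

Steps:
initial (ε-close {0}): {0,1,2}
'e' @ 1: {}  — no active states
rest 'dbecdaaa' ignored (set empty)
after full input: {}  (accept=1 not in)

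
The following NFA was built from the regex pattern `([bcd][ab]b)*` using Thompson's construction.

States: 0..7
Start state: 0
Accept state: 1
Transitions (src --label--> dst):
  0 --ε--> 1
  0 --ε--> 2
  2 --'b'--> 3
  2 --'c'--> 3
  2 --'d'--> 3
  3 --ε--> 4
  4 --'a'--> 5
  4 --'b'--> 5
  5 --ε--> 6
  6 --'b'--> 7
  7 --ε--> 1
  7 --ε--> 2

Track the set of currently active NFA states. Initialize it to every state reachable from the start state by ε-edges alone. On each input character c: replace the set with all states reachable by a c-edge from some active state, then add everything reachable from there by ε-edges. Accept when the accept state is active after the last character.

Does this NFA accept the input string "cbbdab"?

start: ε-closure({0}) = {0,1,2}
'c' @ 1: {3,4}
'b' @ 2: {5,6}
'b' @ 3: {1,2,7}  (accept∈set)
'd' @ 4: {3,4}
'a' @ 5: {5,6}
'b' @ 6: {1,2,7}  (accept∈set)
final: {1,2,7}; accept 1 in set

Answer: ACCEPT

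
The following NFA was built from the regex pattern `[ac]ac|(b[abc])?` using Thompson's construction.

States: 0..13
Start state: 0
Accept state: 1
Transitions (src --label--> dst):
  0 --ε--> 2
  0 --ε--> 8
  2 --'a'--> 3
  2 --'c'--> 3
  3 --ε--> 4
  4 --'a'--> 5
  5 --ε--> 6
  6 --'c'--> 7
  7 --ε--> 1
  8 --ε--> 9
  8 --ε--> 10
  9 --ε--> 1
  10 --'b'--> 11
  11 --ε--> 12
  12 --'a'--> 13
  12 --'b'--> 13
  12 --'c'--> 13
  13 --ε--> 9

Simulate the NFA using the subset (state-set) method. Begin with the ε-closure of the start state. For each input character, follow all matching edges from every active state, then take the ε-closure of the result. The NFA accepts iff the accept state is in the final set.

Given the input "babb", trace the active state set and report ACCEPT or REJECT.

Answer: REJECT

Derivation:
initial (ε-close {0}): {0,1,2,8,9,10}
'b' @ 1: {11,12}
'a' @ 2: {1,9,13}  ✓accept
'b' @ 3: {}  — dead — no transitions
rest 'b' ignored (set empty)
final: {}; accept 1 not in set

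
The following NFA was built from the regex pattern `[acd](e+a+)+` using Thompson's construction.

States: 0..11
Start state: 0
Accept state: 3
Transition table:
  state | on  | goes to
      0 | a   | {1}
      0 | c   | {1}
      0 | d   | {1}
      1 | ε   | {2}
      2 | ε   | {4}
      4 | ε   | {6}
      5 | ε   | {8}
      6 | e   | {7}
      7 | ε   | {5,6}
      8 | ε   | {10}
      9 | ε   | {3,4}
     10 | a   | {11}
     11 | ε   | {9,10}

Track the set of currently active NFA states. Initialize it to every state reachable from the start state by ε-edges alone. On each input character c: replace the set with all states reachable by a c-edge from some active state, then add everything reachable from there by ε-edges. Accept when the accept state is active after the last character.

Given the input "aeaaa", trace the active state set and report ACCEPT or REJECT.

Answer: ACCEPT

Trace:
start: ε-closure({0}) = {0}
'a' @ 1: {1,2,4,6}
'e' @ 2: {5,6,7,8,10}
'a' @ 3: {3,4,6,9,10,11}  ✓accept
'a' @ 4: {3,4,6,9,10,11}  ✓accept
'a' @ 5: {3,4,6,9,10,11}  ✓accept
final: {3,4,6,9,10,11}; accept 3 in set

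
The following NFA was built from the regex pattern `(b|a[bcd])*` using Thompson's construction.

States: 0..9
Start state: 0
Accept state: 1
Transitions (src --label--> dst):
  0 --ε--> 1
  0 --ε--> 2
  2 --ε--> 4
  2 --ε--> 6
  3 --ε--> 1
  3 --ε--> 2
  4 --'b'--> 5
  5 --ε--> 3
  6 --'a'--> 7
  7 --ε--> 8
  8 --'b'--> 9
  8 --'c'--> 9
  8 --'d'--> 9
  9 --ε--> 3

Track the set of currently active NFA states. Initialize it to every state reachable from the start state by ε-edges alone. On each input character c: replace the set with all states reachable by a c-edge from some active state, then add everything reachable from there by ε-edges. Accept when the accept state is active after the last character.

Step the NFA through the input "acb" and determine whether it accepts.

Answer: ACCEPT

Trace:
initial (ε-close {0}): {0,1,2,4,6}
'a' @ 1: {7,8}
'c' @ 2: {1,2,3,4,6,9}  (accept∈set)
'b' @ 3: {1,2,3,4,5,6}  (accept∈set)
after full input: {1,2,3,4,5,6}  (accept=1 in)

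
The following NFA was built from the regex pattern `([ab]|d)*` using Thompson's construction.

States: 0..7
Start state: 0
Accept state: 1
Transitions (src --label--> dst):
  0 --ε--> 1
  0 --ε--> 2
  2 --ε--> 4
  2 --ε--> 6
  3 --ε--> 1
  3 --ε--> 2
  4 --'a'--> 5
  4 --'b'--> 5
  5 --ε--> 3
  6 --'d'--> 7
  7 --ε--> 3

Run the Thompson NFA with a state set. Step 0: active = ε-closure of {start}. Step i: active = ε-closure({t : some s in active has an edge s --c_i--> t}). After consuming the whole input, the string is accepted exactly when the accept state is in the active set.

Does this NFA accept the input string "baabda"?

Answer: ACCEPT

Steps:
initial (ε-close {0}): {0,1,2,4,6}
'b' @ 1: {1,2,3,4,5,6}  [accepting]
'a' @ 2: {1,2,3,4,5,6}  [accepting]
'a' @ 3: {1,2,3,4,5,6}  [accepting]
'b' @ 4: {1,2,3,4,5,6}  [accepting]
'd' @ 5: {1,2,3,4,6,7}  [accepting]
'a' @ 6: {1,2,3,4,5,6}  [accepting]
final: {1,2,3,4,5,6}; accept 1 in set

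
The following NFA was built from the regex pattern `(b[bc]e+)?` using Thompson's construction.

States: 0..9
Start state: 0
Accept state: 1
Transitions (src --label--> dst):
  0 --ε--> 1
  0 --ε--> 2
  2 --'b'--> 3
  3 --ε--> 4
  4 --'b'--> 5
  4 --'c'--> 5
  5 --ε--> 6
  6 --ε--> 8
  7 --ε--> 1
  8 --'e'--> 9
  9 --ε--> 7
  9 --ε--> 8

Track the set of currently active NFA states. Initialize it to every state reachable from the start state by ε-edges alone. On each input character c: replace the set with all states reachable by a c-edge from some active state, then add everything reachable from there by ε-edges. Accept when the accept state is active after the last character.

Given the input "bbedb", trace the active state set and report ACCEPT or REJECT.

Answer: REJECT

Derivation:
start: ε-closure({0}) = {0,1,2}
'b' @ 1: {3,4}
'b' @ 2: {5,6,8}
'e' @ 3: {1,7,8,9}  ✓accept
'd' @ 4: {}  — no active states
rest 'b' ignored (set empty)
after full input: {}  (accept=1 not in)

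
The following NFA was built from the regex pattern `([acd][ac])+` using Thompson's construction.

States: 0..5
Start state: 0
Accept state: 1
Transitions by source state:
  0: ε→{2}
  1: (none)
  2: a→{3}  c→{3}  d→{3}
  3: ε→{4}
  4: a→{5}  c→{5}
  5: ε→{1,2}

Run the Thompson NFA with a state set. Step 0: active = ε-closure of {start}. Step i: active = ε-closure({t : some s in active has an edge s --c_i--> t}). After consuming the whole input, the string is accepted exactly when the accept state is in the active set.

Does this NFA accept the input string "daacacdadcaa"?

initial (ε-close {0}): {0,2}
'd' @ 1: {3,4}
'a' @ 2: {1,2,5}  [accepting]
'a' @ 3: {3,4}
'c' @ 4: {1,2,5}  [accepting]
'a' @ 5: {3,4}
'c' @ 6: {1,2,5}  [accepting]
'd' @ 7: {3,4}
'a' @ 8: {1,2,5}  [accepting]
'd' @ 9: {3,4}
'c' @ 10: {1,2,5}  [accepting]
'a' @ 11: {3,4}
'a' @ 12: {1,2,5}  [accepting]
final: {1,2,5}; accept 1 in set

Answer: ACCEPT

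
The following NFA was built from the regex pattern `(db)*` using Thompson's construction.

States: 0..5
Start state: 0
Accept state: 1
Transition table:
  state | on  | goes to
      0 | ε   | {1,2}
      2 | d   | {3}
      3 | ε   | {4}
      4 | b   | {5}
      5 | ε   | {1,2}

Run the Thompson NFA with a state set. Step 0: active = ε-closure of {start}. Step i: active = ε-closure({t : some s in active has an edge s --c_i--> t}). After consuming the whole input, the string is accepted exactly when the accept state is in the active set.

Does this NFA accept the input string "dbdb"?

initial (ε-close {0}): {0,1,2}
'd' @ 1: {3,4}
'b' @ 2: {1,2,5}  ✓accept
'd' @ 3: {3,4}
'b' @ 4: {1,2,5}  ✓accept
after full input: {1,2,5}  (accept=1 in)

Answer: ACCEPT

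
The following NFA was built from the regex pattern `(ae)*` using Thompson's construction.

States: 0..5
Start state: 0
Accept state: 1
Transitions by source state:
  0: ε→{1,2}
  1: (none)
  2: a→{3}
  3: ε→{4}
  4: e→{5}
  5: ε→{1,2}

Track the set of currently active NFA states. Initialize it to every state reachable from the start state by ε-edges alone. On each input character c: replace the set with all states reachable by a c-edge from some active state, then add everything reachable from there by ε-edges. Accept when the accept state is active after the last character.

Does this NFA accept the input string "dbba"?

start: ε-closure({0}) = {0,1,2}
'd' @ 1: {}  — state set empty
rest 'bba' ignored (set empty)
after full input: {}  (accept=1 not in)

Answer: REJECT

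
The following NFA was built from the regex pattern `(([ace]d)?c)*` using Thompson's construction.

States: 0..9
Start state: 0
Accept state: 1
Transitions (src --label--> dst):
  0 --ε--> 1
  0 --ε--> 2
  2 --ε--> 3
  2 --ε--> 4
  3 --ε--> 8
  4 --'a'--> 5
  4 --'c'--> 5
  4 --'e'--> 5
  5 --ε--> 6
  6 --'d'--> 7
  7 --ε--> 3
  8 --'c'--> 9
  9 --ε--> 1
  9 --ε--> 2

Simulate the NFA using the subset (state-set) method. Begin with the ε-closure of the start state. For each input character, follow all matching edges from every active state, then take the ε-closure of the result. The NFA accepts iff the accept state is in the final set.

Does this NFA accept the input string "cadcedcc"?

Answer: ACCEPT

Steps:
start: ε-closure({0}) = {0,1,2,3,4,8}
'c' @ 1: {1,2,3,4,5,6,8,9}  (accept∈set)
'a' @ 2: {5,6}
'd' @ 3: {3,7,8}
'c' @ 4: {1,2,3,4,8,9}  (accept∈set)
'e' @ 5: {5,6}
'd' @ 6: {3,7,8}
'c' @ 7: {1,2,3,4,8,9}  (accept∈set)
'c' @ 8: {1,2,3,4,5,6,8,9}  (accept∈set)
after full input: {1,2,3,4,5,6,8,9}  (accept=1 in)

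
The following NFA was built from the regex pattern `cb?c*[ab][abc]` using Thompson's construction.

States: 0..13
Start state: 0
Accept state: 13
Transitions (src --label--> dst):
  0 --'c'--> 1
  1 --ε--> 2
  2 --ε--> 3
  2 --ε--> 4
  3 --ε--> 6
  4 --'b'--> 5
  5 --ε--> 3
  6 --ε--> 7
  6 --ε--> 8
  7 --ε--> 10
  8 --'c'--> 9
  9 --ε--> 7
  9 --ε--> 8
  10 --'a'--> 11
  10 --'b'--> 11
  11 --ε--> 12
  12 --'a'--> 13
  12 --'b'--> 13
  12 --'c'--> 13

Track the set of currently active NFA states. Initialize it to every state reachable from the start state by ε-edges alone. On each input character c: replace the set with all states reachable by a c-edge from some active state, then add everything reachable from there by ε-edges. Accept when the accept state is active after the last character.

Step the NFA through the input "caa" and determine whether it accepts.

start: ε-closure({0}) = {0}
'c' @ 1: {1,2,3,4,6,7,8,10}
'a' @ 2: {11,12}
'a' @ 3: {13}  [accepting]
after full input: {13}  (accept=13 in)

Answer: ACCEPT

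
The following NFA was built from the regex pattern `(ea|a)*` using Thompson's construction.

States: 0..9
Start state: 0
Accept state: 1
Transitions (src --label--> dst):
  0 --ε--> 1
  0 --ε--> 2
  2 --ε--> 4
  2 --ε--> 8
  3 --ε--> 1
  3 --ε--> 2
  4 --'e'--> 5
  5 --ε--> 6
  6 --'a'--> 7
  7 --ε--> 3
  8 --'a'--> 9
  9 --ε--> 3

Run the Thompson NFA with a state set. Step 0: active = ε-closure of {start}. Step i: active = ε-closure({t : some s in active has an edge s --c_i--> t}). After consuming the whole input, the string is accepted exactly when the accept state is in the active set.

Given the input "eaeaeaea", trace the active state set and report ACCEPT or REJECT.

Answer: ACCEPT

Trace:
initial (ε-close {0}): {0,1,2,4,8}
'e' @ 1: {5,6}
'a' @ 2: {1,2,3,4,7,8}  (accept∈set)
'e' @ 3: {5,6}
'a' @ 4: {1,2,3,4,7,8}  (accept∈set)
'e' @ 5: {5,6}
'a' @ 6: {1,2,3,4,7,8}  (accept∈set)
'e' @ 7: {5,6}
'a' @ 8: {1,2,3,4,7,8}  (accept∈set)
end set {1,2,3,4,7,8} — state 1 in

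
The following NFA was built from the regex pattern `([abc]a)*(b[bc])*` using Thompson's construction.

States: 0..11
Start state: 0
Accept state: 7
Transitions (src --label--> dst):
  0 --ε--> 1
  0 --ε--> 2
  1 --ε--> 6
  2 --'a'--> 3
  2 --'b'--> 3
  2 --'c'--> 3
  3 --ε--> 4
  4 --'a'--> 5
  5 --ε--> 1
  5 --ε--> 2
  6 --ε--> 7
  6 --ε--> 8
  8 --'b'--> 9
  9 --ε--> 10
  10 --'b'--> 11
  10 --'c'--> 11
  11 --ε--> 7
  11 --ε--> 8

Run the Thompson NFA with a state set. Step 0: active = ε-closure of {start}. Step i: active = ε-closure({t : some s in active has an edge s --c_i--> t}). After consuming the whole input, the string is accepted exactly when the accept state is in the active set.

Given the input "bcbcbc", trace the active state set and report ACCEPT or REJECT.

Answer: ACCEPT

Derivation:
S₀ = ε-closure({0}) = {0,1,2,6,7,8}
'b' @ 1: {3,4,9,10}
'c' @ 2: {7,8,11}  (accept∈set)
'b' @ 3: {9,10}
'c' @ 4: {7,8,11}  (accept∈set)
'b' @ 5: {9,10}
'c' @ 6: {7,8,11}  (accept∈set)
final: {7,8,11}; accept 7 in set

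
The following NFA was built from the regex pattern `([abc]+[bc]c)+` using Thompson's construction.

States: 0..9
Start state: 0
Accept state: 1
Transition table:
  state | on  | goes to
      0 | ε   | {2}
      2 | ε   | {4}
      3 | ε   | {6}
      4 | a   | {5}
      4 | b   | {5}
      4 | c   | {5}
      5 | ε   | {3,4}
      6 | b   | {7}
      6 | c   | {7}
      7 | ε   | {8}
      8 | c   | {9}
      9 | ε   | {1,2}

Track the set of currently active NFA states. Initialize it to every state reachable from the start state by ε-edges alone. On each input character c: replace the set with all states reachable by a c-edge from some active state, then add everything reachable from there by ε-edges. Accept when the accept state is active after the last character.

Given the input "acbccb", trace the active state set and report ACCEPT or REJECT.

start: ε-closure({0}) = {0,2,4}
'a' @ 1: {3,4,5,6}
'c' @ 2: {3,4,5,6,7,8}
'b' @ 3: {3,4,5,6,7,8}
'c' @ 4: {1,2,3,4,5,6,7,8,9}  (accept∈set)
'c' @ 5: {1,2,3,4,5,6,7,8,9}  (accept∈set)
'b' @ 6: {3,4,5,6,7,8}
final: {3,4,5,6,7,8}; accept 1 not in set

Answer: REJECT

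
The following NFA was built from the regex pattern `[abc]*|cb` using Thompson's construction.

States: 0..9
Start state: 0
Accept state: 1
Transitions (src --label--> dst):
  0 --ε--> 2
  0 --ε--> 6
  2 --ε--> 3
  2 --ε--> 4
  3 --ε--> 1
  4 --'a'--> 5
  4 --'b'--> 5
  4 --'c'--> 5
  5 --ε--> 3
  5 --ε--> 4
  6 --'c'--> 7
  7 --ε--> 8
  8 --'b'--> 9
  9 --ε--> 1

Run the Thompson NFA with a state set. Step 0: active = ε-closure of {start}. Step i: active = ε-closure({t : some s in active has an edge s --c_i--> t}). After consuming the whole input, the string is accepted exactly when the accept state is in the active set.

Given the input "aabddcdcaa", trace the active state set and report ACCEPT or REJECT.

S₀ = ε-closure({0}) = {0,1,2,3,4,6}
'a' @ 1: {1,3,4,5}  ✓accept
'a' @ 2: {1,3,4,5}  ✓accept
'b' @ 3: {1,3,4,5}  ✓accept
'd' @ 4: {}  — state set empty
rest 'dcdcaa' ignored (set empty)
final: {}; accept 1 not in set

Answer: REJECT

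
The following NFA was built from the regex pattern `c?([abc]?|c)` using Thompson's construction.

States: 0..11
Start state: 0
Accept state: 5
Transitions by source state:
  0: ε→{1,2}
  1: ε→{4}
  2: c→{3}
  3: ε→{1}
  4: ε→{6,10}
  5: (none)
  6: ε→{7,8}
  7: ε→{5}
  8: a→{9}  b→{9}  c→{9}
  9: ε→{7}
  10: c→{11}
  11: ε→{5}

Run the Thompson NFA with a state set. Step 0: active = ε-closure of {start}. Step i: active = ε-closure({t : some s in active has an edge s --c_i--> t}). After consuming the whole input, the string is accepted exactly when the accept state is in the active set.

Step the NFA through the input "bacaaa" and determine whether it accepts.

Answer: REJECT

Derivation:
initial (ε-close {0}): {0,1,2,4,5,6,7,8,10}
'b' @ 1: {5,7,9}  [accepting]
'a' @ 2: {}  — dead — no transitions
rest 'caaa' ignored (set empty)
end set {} — state 5 not in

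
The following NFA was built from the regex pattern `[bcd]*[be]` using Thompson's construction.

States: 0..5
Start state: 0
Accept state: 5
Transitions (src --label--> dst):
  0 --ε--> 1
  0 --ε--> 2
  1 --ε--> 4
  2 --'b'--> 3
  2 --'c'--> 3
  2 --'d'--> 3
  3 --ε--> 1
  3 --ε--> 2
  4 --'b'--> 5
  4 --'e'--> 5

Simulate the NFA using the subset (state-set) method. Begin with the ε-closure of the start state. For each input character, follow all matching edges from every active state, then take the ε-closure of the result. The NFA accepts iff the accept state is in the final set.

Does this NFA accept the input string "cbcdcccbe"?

Answer: ACCEPT

Derivation:
start: ε-closure({0}) = {0,1,2,4}
'c' @ 1: {1,2,3,4}
'b' @ 2: {1,2,3,4,5}  (accept∈set)
'c' @ 3: {1,2,3,4}
'd' @ 4: {1,2,3,4}
'c' @ 5: {1,2,3,4}
'c' @ 6: {1,2,3,4}
'c' @ 7: {1,2,3,4}
'b' @ 8: {1,2,3,4,5}  (accept∈set)
'e' @ 9: {5}  (accept∈set)
final: {5}; accept 5 in set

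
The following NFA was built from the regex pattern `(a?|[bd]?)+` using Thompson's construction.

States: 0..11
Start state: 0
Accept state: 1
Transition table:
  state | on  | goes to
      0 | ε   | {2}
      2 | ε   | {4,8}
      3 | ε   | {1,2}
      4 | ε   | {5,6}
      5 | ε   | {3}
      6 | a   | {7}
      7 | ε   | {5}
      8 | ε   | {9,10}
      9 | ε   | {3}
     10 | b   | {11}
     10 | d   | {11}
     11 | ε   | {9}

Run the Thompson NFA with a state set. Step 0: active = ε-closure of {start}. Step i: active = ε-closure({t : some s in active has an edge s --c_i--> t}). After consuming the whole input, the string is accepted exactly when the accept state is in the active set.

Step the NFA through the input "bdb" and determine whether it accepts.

S₀ = ε-closure({0}) = {0,1,2,3,4,5,6,8,9,10}
'b' @ 1: {1,2,3,4,5,6,8,9,10,11}  [accepting]
'd' @ 2: {1,2,3,4,5,6,8,9,10,11}  [accepting]
'b' @ 3: {1,2,3,4,5,6,8,9,10,11}  [accepting]
after full input: {1,2,3,4,5,6,8,9,10,11}  (accept=1 in)

Answer: ACCEPT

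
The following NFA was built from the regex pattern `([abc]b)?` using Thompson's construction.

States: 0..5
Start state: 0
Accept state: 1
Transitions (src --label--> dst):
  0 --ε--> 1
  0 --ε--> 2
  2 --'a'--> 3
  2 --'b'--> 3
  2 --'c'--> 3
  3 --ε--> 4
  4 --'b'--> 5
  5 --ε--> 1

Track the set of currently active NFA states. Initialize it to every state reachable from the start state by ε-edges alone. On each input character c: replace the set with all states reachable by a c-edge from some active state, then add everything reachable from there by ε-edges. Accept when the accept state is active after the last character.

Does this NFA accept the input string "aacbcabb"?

initial (ε-close {0}): {0,1,2}
'a' @ 1: {3,4}
'a' @ 2: {}  — dead — no transitions
rest 'cbcabb' ignored (set empty)
end set {} — state 1 not in

Answer: REJECT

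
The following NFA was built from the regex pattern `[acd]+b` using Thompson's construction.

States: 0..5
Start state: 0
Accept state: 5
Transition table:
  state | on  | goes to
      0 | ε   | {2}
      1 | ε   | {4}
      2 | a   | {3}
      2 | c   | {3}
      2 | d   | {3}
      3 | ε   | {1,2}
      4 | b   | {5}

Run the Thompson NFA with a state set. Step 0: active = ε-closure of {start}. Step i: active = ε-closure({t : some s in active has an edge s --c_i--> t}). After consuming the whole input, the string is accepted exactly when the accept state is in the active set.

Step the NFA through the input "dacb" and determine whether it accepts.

start: ε-closure({0}) = {0,2}
'd' @ 1: {1,2,3,4}
'a' @ 2: {1,2,3,4}
'c' @ 3: {1,2,3,4}
'b' @ 4: {5}  ✓accept
end set {5} — state 5 in

Answer: ACCEPT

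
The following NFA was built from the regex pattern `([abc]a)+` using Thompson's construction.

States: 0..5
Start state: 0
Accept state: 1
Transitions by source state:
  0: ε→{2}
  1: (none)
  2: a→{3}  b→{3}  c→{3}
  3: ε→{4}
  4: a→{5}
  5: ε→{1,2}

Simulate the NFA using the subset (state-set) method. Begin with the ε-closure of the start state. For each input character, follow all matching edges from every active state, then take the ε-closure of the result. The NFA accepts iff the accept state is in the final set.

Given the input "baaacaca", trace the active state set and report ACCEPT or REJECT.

start: ε-closure({0}) = {0,2}
'b' @ 1: {3,4}
'a' @ 2: {1,2,5}  (accept∈set)
'a' @ 3: {3,4}
'a' @ 4: {1,2,5}  (accept∈set)
'c' @ 5: {3,4}
'a' @ 6: {1,2,5}  (accept∈set)
'c' @ 7: {3,4}
'a' @ 8: {1,2,5}  (accept∈set)
end set {1,2,5} — state 1 in

Answer: ACCEPT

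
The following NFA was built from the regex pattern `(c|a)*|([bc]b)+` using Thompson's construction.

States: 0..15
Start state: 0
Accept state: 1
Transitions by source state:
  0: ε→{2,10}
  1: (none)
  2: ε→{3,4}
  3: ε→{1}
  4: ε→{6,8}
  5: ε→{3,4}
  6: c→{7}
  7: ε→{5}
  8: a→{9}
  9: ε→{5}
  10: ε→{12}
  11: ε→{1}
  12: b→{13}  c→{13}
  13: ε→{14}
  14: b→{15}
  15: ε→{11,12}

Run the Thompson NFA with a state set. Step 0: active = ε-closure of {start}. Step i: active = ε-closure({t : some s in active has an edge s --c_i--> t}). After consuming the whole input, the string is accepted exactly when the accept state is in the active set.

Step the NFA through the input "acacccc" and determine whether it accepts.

S₀ = ε-closure({0}) = {0,1,2,3,4,6,8,10,12}
'a' @ 1: {1,3,4,5,6,8,9}  (accept∈set)
'c' @ 2: {1,3,4,5,6,7,8}  (accept∈set)
'a' @ 3: {1,3,4,5,6,8,9}  (accept∈set)
'c' @ 4: {1,3,4,5,6,7,8}  (accept∈set)
'c' @ 5: {1,3,4,5,6,7,8}  (accept∈set)
'c' @ 6: {1,3,4,5,6,7,8}  (accept∈set)
'c' @ 7: {1,3,4,5,6,7,8}  (accept∈set)
after full input: {1,3,4,5,6,7,8}  (accept=1 in)

Answer: ACCEPT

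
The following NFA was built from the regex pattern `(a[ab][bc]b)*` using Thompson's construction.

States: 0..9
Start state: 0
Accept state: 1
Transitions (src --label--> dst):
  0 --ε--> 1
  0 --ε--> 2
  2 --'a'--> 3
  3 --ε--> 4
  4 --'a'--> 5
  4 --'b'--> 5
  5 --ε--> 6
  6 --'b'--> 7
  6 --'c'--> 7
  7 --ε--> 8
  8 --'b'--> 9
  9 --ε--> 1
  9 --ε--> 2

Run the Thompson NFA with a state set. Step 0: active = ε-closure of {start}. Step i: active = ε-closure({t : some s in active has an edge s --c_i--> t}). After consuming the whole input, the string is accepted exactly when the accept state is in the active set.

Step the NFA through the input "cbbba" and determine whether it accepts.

Answer: REJECT

Steps:
initial (ε-close {0}): {0,1,2}
'c' @ 1: {}  — no active states
rest 'bbba' ignored (set empty)
after full input: {}  (accept=1 not in)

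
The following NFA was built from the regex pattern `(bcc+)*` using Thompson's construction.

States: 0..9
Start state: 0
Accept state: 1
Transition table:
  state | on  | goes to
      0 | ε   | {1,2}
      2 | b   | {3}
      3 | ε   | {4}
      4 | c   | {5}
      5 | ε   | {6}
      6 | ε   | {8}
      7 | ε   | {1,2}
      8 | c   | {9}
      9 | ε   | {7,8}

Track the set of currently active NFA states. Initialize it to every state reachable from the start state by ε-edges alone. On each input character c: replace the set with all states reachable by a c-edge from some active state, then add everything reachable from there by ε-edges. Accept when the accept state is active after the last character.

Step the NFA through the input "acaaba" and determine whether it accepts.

S₀ = ε-closure({0}) = {0,1,2}
'a' @ 1: {}  — no active states
rest 'caaba' ignored (set empty)
final: {}; accept 1 not in set

Answer: REJECT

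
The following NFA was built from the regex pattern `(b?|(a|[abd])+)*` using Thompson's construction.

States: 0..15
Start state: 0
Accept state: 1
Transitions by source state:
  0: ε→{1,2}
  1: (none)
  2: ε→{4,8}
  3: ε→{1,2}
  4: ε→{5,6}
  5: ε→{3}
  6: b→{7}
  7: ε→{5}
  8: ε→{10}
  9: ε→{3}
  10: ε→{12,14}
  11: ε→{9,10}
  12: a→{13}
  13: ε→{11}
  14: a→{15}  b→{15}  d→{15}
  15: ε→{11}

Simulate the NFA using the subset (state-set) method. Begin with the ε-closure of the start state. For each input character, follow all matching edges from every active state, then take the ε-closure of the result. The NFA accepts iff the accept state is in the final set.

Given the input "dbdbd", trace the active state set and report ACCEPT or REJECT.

Answer: ACCEPT

Steps:
start: ε-closure({0}) = {0,1,2,3,4,5,6,8,10,12,14}
'd' @ 1: {1,2,3,4,5,6,8,9,10,11,12,14,15}  [accepting]
'b' @ 2: {1,2,3,4,5,6,7,8,9,10,11,12,14,15}  [accepting]
'd' @ 3: {1,2,3,4,5,6,8,9,10,11,12,14,15}  [accepting]
'b' @ 4: {1,2,3,4,5,6,7,8,9,10,11,12,14,15}  [accepting]
'd' @ 5: {1,2,3,4,5,6,8,9,10,11,12,14,15}  [accepting]
after full input: {1,2,3,4,5,6,8,9,10,11,12,14,15}  (accept=1 in)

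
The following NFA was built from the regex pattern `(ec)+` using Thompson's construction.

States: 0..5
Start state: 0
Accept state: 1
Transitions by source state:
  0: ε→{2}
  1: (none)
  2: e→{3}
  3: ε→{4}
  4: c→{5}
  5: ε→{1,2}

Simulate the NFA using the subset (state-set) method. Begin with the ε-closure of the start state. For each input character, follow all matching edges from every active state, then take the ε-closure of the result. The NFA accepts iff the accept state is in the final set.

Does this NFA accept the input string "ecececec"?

Answer: ACCEPT

Trace:
S₀ = ε-closure({0}) = {0,2}
'e' @ 1: {3,4}
'c' @ 2: {1,2,5}  (accept∈set)
'e' @ 3: {3,4}
'c' @ 4: {1,2,5}  (accept∈set)
'e' @ 5: {3,4}
'c' @ 6: {1,2,5}  (accept∈set)
'e' @ 7: {3,4}
'c' @ 8: {1,2,5}  (accept∈set)
final: {1,2,5}; accept 1 in set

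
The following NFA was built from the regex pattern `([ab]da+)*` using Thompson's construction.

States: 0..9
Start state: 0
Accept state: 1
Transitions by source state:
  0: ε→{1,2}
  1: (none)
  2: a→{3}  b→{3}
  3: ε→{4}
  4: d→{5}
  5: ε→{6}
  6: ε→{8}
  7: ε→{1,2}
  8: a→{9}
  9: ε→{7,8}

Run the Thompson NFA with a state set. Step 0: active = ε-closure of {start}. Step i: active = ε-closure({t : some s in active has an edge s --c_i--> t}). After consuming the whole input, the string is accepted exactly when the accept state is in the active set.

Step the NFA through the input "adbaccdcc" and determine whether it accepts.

start: ε-closure({0}) = {0,1,2}
'a' @ 1: {3,4}
'd' @ 2: {5,6,8}
'b' @ 3: {}  — state set empty
rest 'accdcc' ignored (set empty)
after full input: {}  (accept=1 not in)

Answer: REJECT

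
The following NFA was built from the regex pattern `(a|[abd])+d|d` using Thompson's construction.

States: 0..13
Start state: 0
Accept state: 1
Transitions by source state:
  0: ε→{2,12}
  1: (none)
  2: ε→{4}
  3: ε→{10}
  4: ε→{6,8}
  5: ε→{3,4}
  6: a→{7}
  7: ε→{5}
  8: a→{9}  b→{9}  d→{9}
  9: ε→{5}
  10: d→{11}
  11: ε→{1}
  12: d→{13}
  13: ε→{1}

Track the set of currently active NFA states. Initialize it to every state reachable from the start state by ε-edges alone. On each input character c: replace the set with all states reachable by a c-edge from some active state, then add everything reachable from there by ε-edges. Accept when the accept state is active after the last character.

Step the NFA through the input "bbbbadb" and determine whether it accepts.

S₀ = ε-closure({0}) = {0,2,4,6,8,12}
'b' @ 1: {3,4,5,6,8,9,10}
'b' @ 2: {3,4,5,6,8,9,10}
'b' @ 3: {3,4,5,6,8,9,10}
'b' @ 4: {3,4,5,6,8,9,10}
'a' @ 5: {3,4,5,6,7,8,9,10}
'd' @ 6: {1,3,4,5,6,8,9,10,11}  (accept∈set)
'b' @ 7: {3,4,5,6,8,9,10}
after full input: {3,4,5,6,8,9,10}  (accept=1 not in)

Answer: REJECT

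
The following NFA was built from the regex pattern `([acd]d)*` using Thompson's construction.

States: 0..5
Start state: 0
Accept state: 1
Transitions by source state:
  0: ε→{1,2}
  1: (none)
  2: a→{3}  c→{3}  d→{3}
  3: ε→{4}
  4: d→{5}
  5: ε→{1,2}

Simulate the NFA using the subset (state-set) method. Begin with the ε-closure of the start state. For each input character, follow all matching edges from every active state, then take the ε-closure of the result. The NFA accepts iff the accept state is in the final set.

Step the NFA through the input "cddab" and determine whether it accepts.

S₀ = ε-closure({0}) = {0,1,2}
'c' @ 1: {3,4}
'd' @ 2: {1,2,5}  (accept∈set)
'd' @ 3: {3,4}
'a' @ 4: {}  — dead — no transitions
rest 'b' ignored (set empty)
final: {}; accept 1 not in set

Answer: REJECT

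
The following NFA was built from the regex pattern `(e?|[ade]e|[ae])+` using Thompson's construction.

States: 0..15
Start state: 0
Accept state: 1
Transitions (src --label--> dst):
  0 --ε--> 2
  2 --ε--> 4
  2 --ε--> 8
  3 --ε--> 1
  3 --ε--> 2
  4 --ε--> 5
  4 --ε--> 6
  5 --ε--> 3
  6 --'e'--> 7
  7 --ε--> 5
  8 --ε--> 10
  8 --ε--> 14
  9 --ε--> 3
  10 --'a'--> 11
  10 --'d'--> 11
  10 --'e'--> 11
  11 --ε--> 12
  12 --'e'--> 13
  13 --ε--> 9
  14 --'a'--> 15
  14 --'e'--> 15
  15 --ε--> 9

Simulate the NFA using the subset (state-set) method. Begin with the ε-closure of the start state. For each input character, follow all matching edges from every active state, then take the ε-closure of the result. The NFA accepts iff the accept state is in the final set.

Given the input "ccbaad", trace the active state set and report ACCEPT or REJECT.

start: ε-closure({0}) = {0,1,2,3,4,5,6,8,10,14}
'c' @ 1: {}  — dead — no transitions
rest 'cbaad' ignored (set empty)
final: {}; accept 1 not in set

Answer: REJECT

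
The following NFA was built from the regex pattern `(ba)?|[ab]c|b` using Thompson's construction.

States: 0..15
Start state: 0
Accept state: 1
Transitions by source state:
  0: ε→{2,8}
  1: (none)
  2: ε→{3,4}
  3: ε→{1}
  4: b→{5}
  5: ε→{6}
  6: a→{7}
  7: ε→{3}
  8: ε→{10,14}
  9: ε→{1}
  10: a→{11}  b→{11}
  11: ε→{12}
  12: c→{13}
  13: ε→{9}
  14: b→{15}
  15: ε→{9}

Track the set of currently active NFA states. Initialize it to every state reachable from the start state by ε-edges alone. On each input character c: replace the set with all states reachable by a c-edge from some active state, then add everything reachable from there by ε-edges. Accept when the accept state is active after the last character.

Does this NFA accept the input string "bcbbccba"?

Answer: REJECT

Derivation:
start: ε-closure({0}) = {0,1,2,3,4,8,10,14}
'b' @ 1: {1,5,6,9,11,12,15}  [accepting]
'c' @ 2: {1,9,13}  [accepting]
'b' @ 3: {}  — state set empty
rest 'bccba' ignored (set empty)
after full input: {}  (accept=1 not in)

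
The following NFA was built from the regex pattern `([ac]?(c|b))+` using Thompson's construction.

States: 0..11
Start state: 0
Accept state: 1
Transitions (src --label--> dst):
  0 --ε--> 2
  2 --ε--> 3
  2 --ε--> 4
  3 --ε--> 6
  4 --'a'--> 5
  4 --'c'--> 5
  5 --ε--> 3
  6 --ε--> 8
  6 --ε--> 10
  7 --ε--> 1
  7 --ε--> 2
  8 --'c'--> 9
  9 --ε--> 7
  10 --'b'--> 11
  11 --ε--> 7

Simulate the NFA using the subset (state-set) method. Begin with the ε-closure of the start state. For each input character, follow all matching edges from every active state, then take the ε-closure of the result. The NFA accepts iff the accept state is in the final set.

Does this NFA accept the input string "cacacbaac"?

Answer: REJECT

Derivation:
start: ε-closure({0}) = {0,2,3,4,6,8,10}
'c' @ 1: {1,2,3,4,5,6,7,8,9,10}  [accepting]
'a' @ 2: {3,5,6,8,10}
'c' @ 3: {1,2,3,4,6,7,8,9,10}  [accepting]
'a' @ 4: {3,5,6,8,10}
'c' @ 5: {1,2,3,4,6,7,8,9,10}  [accepting]
'b' @ 6: {1,2,3,4,6,7,8,10,11}  [accepting]
'a' @ 7: {3,5,6,8,10}
'a' @ 8: {}  — dead — no transitions
rest 'c' ignored (set empty)
end set {} — state 1 not in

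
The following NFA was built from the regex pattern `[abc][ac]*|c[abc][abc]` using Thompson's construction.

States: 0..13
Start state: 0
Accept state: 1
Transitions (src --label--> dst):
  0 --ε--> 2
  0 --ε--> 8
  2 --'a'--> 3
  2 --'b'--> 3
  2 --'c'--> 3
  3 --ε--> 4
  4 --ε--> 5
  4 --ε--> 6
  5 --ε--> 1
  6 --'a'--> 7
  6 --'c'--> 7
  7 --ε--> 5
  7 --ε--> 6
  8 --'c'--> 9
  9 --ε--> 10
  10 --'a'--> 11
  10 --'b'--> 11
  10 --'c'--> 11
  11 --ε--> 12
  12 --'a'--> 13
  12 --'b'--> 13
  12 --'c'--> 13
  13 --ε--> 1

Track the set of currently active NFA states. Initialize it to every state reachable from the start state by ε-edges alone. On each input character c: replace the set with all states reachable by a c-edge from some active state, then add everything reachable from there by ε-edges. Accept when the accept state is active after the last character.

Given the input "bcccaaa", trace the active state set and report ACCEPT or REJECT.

Answer: ACCEPT

Steps:
initial (ε-close {0}): {0,2,8}
'b' @ 1: {1,3,4,5,6}  ✓accept
'c' @ 2: {1,5,6,7}  ✓accept
'c' @ 3: {1,5,6,7}  ✓accept
'c' @ 4: {1,5,6,7}  ✓accept
'a' @ 5: {1,5,6,7}  ✓accept
'a' @ 6: {1,5,6,7}  ✓accept
'a' @ 7: {1,5,6,7}  ✓accept
after full input: {1,5,6,7}  (accept=1 in)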